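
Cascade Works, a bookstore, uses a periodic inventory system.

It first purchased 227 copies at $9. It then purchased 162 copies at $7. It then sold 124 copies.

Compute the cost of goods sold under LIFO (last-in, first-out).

COGS = $868

Sale 1 (124) [LIFO — newest first]: 124 @ $7 = $868
Ending inventory: 227 @ $9 + 38 @ $7 = $2,309
Check: goods available $3,177 = COGS $868 + ending $2,309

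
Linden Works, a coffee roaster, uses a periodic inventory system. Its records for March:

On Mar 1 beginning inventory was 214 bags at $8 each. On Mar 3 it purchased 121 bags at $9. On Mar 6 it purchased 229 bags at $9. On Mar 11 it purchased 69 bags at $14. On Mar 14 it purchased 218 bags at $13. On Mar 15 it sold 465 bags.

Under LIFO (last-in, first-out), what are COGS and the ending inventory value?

Mar 15, 465 sold [LIFO — newest first]: 218 @ $13 + 69 @ $14 + 178 @ $9 = $5,402
Ending inventory: 214 @ $8 + 121 @ $9 + 51 @ $9 = $3,260
Check: goods available $8,662 = COGS $5,402 + ending $3,260

COGS = $5,402; ending inventory = $3,260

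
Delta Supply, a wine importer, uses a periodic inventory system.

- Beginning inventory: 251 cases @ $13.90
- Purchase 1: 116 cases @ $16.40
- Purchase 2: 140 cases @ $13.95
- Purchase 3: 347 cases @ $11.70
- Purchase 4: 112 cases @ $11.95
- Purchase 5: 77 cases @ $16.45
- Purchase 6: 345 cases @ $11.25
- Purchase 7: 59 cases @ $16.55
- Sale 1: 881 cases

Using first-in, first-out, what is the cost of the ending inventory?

Sale 1 (881) [FIFO — oldest first]: 251 @ $13.90 + 116 @ $16.40 + 140 @ $13.95 + 347 @ $11.70 + 27 @ $11.95 = $11,726.85
Ending inventory: 85 @ $11.95 + 77 @ $16.45 + 345 @ $11.25 + 59 @ $16.55 = $7,140.10

Ending inventory = $7,140.10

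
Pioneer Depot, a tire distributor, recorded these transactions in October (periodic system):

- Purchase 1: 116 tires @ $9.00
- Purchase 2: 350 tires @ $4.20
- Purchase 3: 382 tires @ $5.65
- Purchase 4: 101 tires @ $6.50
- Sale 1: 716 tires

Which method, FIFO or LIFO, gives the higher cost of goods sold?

FIFO

FIFO COGS: 116 @ $9.00 + 350 @ $4.20 + 250 @ $5.65 = $3,926.50
LIFO COGS: 101 @ $6.50 + 382 @ $5.65 + 233 @ $4.20 = $3,793.40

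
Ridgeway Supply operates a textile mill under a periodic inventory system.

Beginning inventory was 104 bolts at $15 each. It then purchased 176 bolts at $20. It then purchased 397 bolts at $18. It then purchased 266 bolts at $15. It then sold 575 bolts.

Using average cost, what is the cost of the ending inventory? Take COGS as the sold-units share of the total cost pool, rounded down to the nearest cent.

Ending inventory = $6,328.20

Sale 1, sell 575: 575/943 × $16,216.00 → $9,887.80
Ending inventory (cost pool remaining) = $6,328.20
Check: goods available $16,216.00 = COGS $9,887.80 + ending $6,328.20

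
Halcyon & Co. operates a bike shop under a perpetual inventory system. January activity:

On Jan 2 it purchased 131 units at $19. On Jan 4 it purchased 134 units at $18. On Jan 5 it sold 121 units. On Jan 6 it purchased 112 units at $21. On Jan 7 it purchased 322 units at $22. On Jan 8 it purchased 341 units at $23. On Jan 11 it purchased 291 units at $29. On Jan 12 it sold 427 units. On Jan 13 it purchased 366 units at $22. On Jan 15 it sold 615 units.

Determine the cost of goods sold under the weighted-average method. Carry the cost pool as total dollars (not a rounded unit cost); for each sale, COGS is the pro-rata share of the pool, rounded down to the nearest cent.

COGS = $26,393.33

After Jan 2: 131 on hand, pool $2,489.00 (≈ $19.0000 each)
After Jan 4: 265 on hand, pool $4,901.00 (≈ $18.4943 each)
Jan 5, sell 121: 121/265 × $4,901.00 → $2,237.81
After Jan 6: 256 on hand, pool $5,015.19 (≈ $19.5906 each)
After Jan 7: 578 on hand, pool $12,099.19 (≈ $20.9329 each)
After Jan 8: 919 on hand, pool $19,942.19 (≈ $21.6999 each)
After Jan 11: 1210 on hand, pool $28,381.19 (≈ $23.4555 each)
Jan 12, sell 427: 427/1210 × $28,381.19 → $10,015.51
After Jan 13: 1149 on hand, pool $26,417.68 (≈ $22.9919 each)
Jan 15, sell 615: 615/1149 × $26,417.68 → $14,140.01
Total COGS = $2,237.81 + $10,015.51 + $14,140.01 = $26,393.33
Ending inventory (cost pool remaining) = $12,277.67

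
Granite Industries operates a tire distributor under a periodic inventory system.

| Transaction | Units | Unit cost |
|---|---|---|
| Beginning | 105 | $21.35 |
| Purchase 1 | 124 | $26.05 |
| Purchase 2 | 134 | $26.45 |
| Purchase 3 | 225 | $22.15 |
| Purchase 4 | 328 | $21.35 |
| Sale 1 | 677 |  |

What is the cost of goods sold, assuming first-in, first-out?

COGS = $15,900.15

Sale 1 (677) [FIFO — oldest first]: 105 @ $21.35 + 124 @ $26.05 + 134 @ $26.45 + 225 @ $22.15 + 89 @ $21.35 = $15,900.15
Ending inventory: 239 @ $21.35 = $5,102.65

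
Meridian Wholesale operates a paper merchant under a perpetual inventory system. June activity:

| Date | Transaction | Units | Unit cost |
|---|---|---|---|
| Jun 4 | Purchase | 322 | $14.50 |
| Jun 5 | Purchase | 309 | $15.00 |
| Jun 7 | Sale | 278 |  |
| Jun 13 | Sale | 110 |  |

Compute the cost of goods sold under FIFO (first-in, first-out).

COGS = $5,659.00

Jun 7, 278 sold [FIFO — oldest first]: 278 @ $14.50 = $4,031.00
Jun 13, 110 sold [FIFO — oldest first]: 44 @ $14.50 + 66 @ $15.00 = $1,628.00
Total COGS = $4,031.00 + $1,628.00 = $5,659.00
Ending inventory: 243 @ $15.00 = $3,645.00
Check: goods available $9,304.00 = COGS $5,659.00 + ending $3,645.00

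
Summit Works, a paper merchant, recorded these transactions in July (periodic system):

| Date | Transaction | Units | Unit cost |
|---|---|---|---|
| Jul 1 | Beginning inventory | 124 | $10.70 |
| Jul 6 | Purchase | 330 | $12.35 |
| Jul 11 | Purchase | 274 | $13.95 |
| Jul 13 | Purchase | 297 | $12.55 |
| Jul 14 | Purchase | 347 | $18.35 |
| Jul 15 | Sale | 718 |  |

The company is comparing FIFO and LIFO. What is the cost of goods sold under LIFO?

FIFO COGS: 124 @ $10.70 + 330 @ $12.35 + 264 @ $13.95 = $9,085.10
LIFO COGS: 347 @ $18.35 + 297 @ $12.55 + 74 @ $13.95 = $11,127.10

COGS = $11,127.10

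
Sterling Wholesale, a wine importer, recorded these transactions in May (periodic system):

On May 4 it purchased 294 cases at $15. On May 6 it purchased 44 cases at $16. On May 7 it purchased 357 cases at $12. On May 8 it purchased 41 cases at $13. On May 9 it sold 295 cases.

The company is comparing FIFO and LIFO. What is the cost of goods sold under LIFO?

FIFO COGS: 294 @ $15 + 1 @ $16 = $4,426
LIFO COGS: 41 @ $13 + 254 @ $12 = $3,581

COGS = $3,581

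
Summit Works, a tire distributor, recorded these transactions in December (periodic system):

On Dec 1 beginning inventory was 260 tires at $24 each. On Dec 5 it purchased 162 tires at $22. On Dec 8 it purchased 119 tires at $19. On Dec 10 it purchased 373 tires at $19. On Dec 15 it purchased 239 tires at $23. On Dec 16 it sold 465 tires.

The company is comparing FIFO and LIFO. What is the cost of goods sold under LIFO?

COGS = $9,791

FIFO COGS: 260 @ $24 + 162 @ $22 + 43 @ $19 = $10,621
LIFO COGS: 239 @ $23 + 226 @ $19 = $9,791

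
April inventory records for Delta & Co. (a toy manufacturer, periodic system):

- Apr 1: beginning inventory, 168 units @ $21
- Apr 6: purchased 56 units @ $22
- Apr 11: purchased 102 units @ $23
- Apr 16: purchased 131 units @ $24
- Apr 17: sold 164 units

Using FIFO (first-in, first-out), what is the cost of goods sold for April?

Apr 17, 164 sold [FIFO — oldest first]: 164 @ $21 = $3,444
Ending inventory: 4 @ $21 + 56 @ $22 + 102 @ $23 + 131 @ $24 = $6,806
Check: goods available $10,250 = COGS $3,444 + ending $6,806

COGS = $3,444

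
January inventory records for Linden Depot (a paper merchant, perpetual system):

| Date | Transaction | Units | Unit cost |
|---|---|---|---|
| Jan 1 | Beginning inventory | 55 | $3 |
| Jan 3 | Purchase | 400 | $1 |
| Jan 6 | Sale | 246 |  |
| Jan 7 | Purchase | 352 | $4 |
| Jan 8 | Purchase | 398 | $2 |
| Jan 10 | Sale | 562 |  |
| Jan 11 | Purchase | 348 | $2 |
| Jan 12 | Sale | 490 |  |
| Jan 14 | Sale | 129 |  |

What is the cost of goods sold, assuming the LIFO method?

COGS = $3,229

Jan 6, 246 sold [LIFO — newest first]: 246 @ $1 = $246
Jan 10, 562 sold [LIFO — newest first]: 398 @ $2 + 164 @ $4 = $1,452
Jan 12, 490 sold [LIFO — newest first]: 348 @ $2 + 142 @ $4 = $1,264
Jan 14, 129 sold [LIFO — newest first]: 46 @ $4 + 83 @ $1 = $267
Total COGS = $246 + $1,452 + $1,264 + $267 = $3,229
Ending inventory: 55 @ $3 + 71 @ $1 = $236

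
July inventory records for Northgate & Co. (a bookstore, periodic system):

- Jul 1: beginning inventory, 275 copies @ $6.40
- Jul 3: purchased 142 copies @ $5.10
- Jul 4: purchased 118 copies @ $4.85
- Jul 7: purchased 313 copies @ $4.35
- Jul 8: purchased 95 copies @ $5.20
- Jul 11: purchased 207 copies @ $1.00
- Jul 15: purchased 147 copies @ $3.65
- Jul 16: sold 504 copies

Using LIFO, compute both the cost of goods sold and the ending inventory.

Jul 16, 504 sold [LIFO — newest first]: 147 @ $3.65 + 207 @ $1.00 + 95 @ $5.20 + 55 @ $4.35 = $1,476.80
Ending inventory: 275 @ $6.40 + 142 @ $5.10 + 118 @ $4.85 + 258 @ $4.35 = $4,178.80

COGS = $1,476.80; ending inventory = $4,178.80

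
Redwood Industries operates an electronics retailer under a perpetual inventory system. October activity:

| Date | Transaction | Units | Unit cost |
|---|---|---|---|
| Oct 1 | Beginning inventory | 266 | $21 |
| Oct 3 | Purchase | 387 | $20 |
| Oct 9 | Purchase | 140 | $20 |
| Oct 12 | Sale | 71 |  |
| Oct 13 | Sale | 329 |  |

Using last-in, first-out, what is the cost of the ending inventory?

Oct 12, 71 sold [LIFO — newest first]: 71 @ $20 = $1,420
Oct 13, 329 sold [LIFO — newest first]: 69 @ $20 + 260 @ $20 = $6,580
Total COGS = $1,420 + $6,580 = $8,000
Ending inventory: 266 @ $21 + 127 @ $20 = $8,126
Check: goods available $16,126 = COGS $8,000 + ending $8,126

Ending inventory = $8,126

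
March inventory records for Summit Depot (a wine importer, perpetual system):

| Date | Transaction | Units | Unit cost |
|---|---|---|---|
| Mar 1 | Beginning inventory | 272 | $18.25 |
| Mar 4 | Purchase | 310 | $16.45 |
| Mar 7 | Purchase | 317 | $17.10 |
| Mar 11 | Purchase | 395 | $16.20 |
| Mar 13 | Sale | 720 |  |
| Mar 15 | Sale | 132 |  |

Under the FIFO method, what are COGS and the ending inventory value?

Mar 13, 720 sold [FIFO — oldest first]: 272 @ $18.25 + 310 @ $16.45 + 138 @ $17.10 = $12,423.30
Mar 15, 132 sold [FIFO — oldest first]: 132 @ $17.10 = $2,257.20
Total COGS = $12,423.30 + $2,257.20 = $14,680.50
Ending inventory: 47 @ $17.10 + 395 @ $16.20 = $7,202.70
Check: goods available $21,883.20 = COGS $14,680.50 + ending $7,202.70

COGS = $14,680.50; ending inventory = $7,202.70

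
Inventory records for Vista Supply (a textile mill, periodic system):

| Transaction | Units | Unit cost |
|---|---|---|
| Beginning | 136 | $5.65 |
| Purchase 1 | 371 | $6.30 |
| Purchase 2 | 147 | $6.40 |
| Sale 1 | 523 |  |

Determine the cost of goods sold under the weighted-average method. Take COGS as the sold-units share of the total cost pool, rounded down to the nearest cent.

COGS = $3,235.96

Sale 1, sell 523: 523/654 × $4,046.50 → $3,235.96
Ending inventory (cost pool remaining) = $810.54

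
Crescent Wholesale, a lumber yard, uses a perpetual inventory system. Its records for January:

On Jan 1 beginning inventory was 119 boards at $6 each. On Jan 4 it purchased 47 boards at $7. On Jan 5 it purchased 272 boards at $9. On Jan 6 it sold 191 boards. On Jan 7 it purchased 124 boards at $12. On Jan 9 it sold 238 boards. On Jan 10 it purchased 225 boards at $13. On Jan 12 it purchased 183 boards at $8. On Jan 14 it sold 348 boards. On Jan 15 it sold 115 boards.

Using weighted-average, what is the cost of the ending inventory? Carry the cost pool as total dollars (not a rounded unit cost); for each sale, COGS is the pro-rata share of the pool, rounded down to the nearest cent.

Ending inventory = $811.46

After Jan 1: 119 on hand, pool $714.00 (≈ $6.0000 each)
After Jan 4: 166 on hand, pool $1,043.00 (≈ $6.2831 each)
After Jan 5: 438 on hand, pool $3,491.00 (≈ $7.9703 each)
Jan 6, sell 191: 191/438 × $3,491.00 → $1,522.33
After Jan 7: 371 on hand, pool $3,456.67 (≈ $9.3172 each)
Jan 9, sell 238: 238/371 × $3,456.67 → $2,217.48
After Jan 10: 358 on hand, pool $4,164.19 (≈ $11.6318 each)
After Jan 12: 541 on hand, pool $5,628.19 (≈ $10.4033 each)
Jan 14, sell 348: 348/541 × $5,628.19 → $3,620.35
Jan 15, sell 115: 115/193 × $2,007.84 → $1,196.38
Total COGS = $1,522.33 + $2,217.48 + $3,620.35 + $1,196.38 = $8,556.54
Ending inventory (cost pool remaining) = $811.46
Check: goods available $9,368.00 = COGS $8,556.54 + ending $811.46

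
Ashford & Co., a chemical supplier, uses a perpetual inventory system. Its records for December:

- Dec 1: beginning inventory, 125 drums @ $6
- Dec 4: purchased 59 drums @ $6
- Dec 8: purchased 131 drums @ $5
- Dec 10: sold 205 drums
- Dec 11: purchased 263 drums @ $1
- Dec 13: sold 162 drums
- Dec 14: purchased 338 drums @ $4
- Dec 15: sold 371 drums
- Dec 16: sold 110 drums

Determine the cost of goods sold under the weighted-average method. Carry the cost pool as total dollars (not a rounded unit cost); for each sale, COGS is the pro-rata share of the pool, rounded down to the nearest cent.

After Dec 1: 125 on hand, pool $750.00 (≈ $6.0000 each)
After Dec 4: 184 on hand, pool $1,104.00 (≈ $6.0000 each)
After Dec 8: 315 on hand, pool $1,759.00 (≈ $5.5841 each)
Dec 10, sell 205: 205/315 × $1,759.00 → $1,144.74
After Dec 11: 373 on hand, pool $877.26 (≈ $2.3519 each)
Dec 13, sell 162: 162/373 × $877.26 → $381.00
After Dec 14: 549 on hand, pool $1,848.26 (≈ $3.3666 each)
Dec 15, sell 371: 371/549 × $1,848.26 → $1,249.00
Dec 16, sell 110: 110/178 × $599.26 → $370.32
Total COGS = $1,144.74 + $381.00 + $1,249.00 + $370.32 = $3,145.06
Ending inventory (cost pool remaining) = $228.94

COGS = $3,145.06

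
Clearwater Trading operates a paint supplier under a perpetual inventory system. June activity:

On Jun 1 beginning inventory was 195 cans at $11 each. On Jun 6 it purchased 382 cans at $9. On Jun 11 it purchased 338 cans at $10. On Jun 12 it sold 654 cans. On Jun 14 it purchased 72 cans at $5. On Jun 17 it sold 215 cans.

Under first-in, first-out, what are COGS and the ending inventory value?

COGS = $8,503; ending inventory = $820

Jun 12, 654 sold [FIFO — oldest first]: 195 @ $11 + 382 @ $9 + 77 @ $10 = $6,353
Jun 17, 215 sold [FIFO — oldest first]: 215 @ $10 = $2,150
Total COGS = $6,353 + $2,150 = $8,503
Ending inventory: 46 @ $10 + 72 @ $5 = $820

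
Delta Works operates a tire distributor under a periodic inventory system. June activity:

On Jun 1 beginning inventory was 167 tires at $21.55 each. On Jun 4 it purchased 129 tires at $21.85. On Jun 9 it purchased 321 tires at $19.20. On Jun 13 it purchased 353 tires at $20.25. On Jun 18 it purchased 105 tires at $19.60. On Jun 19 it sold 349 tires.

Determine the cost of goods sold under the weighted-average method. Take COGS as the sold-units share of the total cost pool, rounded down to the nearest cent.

Jun 19, sell 349: 349/1075 × $21,786.95 → $7,073.15
Ending inventory (cost pool remaining) = $14,713.80
Check: goods available $21,786.95 = COGS $7,073.15 + ending $14,713.80

COGS = $7,073.15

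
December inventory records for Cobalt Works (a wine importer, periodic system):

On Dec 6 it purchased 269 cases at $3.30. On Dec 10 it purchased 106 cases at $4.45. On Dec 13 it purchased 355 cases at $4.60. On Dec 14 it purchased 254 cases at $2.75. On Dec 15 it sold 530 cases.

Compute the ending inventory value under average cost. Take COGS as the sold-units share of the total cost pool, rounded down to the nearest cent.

Ending inventory = $1,702.92

Dec 15, sell 530: 530/984 × $3,690.90 → $1,987.98
Ending inventory (cost pool remaining) = $1,702.92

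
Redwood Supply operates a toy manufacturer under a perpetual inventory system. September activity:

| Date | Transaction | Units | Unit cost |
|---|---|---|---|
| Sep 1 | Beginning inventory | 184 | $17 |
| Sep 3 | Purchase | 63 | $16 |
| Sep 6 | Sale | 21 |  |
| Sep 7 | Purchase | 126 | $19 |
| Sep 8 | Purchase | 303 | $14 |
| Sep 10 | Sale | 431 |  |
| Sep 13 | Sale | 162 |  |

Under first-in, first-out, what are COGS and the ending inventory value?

Sep 6, 21 sold [FIFO — oldest first]: 21 @ $17 = $357
Sep 10, 431 sold [FIFO — oldest first]: 163 @ $17 + 63 @ $16 + 126 @ $19 + 79 @ $14 = $7,279
Sep 13, 162 sold [FIFO — oldest first]: 162 @ $14 = $2,268
Total COGS = $357 + $7,279 + $2,268 = $9,904
Ending inventory: 62 @ $14 = $868

COGS = $9,904; ending inventory = $868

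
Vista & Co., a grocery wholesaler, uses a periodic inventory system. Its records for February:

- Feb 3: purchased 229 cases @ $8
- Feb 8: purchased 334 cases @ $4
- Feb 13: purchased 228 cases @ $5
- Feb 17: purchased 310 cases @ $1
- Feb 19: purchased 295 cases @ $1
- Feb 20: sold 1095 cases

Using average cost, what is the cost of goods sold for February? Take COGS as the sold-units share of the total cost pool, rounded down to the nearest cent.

Feb 20, sell 1095: 1095/1396 × $4,913.00 → $3,853.67
Ending inventory (cost pool remaining) = $1,059.33

COGS = $3,853.67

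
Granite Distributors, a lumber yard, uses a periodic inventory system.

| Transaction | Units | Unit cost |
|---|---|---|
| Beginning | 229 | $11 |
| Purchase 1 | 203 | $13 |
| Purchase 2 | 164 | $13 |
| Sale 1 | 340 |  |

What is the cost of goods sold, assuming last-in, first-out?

Sale 1 (340) [LIFO — newest first]: 164 @ $13 + 176 @ $13 = $4,420
Ending inventory: 229 @ $11 + 27 @ $13 = $2,870

COGS = $4,420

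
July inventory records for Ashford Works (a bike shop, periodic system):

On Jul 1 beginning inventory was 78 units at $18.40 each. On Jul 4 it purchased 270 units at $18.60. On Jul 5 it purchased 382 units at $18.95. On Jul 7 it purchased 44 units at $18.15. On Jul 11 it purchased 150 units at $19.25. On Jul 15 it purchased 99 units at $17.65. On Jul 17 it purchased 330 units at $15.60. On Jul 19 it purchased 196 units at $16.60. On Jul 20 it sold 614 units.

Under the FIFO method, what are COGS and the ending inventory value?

Jul 20, 614 sold [FIFO — oldest first]: 78 @ $18.40 + 270 @ $18.60 + 266 @ $18.95 = $11,497.90
Ending inventory: 116 @ $18.95 + 44 @ $18.15 + 150 @ $19.25 + 99 @ $17.65 + 330 @ $15.60 + 196 @ $16.60 = $16,033.25

COGS = $11,497.90; ending inventory = $16,033.25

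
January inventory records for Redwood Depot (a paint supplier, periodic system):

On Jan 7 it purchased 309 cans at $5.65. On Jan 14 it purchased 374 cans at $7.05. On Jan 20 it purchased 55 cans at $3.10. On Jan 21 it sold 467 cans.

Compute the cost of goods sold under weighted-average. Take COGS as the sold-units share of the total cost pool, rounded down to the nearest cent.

COGS = $2,881.13

Jan 21, sell 467: 467/738 × $4,553.05 → $2,881.13
Ending inventory (cost pool remaining) = $1,671.92
Check: goods available $4,553.05 = COGS $2,881.13 + ending $1,671.92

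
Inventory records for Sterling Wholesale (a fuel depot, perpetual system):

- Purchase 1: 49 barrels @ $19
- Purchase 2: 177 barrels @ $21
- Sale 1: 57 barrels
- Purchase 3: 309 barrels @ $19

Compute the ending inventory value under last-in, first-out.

Sale 1 (57) [LIFO — newest first]: 57 @ $21 = $1,197
Ending inventory: 49 @ $19 + 120 @ $21 + 309 @ $19 = $9,322

Ending inventory = $9,322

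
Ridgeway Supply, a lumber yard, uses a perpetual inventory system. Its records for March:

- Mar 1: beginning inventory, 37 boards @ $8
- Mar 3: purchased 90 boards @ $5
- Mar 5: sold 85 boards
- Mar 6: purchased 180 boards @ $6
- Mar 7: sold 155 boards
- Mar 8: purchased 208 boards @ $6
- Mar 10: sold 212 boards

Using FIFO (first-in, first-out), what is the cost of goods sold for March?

COGS = $2,696

Mar 5, 85 sold [FIFO — oldest first]: 37 @ $8 + 48 @ $5 = $536
Mar 7, 155 sold [FIFO — oldest first]: 42 @ $5 + 113 @ $6 = $888
Mar 10, 212 sold [FIFO — oldest first]: 67 @ $6 + 145 @ $6 = $1,272
Total COGS = $536 + $888 + $1,272 = $2,696
Ending inventory: 63 @ $6 = $378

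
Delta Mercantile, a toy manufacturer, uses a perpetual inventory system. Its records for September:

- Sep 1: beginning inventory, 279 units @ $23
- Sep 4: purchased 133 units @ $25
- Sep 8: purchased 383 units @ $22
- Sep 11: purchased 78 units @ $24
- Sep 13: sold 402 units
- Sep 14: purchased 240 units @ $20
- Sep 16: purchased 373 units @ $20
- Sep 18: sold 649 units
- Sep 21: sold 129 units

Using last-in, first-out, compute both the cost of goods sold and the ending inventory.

COGS = $25,208; ending inventory = $7,092

Sep 13, 402 sold [LIFO — newest first]: 78 @ $24 + 324 @ $22 = $9,000
Sep 18, 649 sold [LIFO — newest first]: 373 @ $20 + 240 @ $20 + 36 @ $22 = $13,052
Sep 21, 129 sold [LIFO — newest first]: 23 @ $22 + 106 @ $25 = $3,156
Total COGS = $9,000 + $13,052 + $3,156 = $25,208
Ending inventory: 279 @ $23 + 27 @ $25 = $7,092
Check: goods available $32,300 = COGS $25,208 + ending $7,092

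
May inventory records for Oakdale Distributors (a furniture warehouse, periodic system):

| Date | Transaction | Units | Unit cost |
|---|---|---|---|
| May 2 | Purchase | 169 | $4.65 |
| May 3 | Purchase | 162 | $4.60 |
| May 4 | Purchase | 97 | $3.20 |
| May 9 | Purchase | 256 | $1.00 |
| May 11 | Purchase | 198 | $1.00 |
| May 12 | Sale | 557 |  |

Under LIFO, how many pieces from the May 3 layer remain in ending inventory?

156

May 12, 557 sold [LIFO — newest first]: 198 @ $1.00 + 256 @ $1.00 + 97 @ $3.20 + 6 @ $4.60 = $792.00
Ending inventory: 169 @ $4.65 + 156 @ $4.60 = $1,503.45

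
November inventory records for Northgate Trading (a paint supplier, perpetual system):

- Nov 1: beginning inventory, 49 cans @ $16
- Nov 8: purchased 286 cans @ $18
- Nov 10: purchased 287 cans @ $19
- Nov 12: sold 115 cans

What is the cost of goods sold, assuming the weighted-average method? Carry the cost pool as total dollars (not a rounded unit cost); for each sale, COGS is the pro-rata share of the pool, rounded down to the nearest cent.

After Nov 1: 49 on hand, pool $784.00 (≈ $16.0000 each)
After Nov 8: 335 on hand, pool $5,932.00 (≈ $17.7075 each)
After Nov 10: 622 on hand, pool $11,385.00 (≈ $18.3039 each)
Nov 12, sell 115: 115/622 × $11,385.00 → $2,104.94
Ending inventory (cost pool remaining) = $9,280.06

COGS = $2,104.94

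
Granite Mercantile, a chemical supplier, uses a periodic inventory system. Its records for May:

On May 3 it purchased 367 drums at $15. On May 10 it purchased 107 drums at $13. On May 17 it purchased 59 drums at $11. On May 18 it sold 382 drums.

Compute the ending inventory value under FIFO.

May 18, 382 sold [FIFO — oldest first]: 367 @ $15 + 15 @ $13 = $5,700
Ending inventory: 92 @ $13 + 59 @ $11 = $1,845

Ending inventory = $1,845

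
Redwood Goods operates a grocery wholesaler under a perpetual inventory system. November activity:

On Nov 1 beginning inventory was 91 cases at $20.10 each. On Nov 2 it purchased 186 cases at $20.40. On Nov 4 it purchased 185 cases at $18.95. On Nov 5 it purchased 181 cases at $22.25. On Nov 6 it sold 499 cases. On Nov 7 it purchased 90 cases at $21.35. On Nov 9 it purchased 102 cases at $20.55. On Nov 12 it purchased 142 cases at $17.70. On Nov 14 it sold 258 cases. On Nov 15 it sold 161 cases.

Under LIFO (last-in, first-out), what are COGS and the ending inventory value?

Nov 6, 499 sold [LIFO — newest first]: 181 @ $22.25 + 185 @ $18.95 + 133 @ $20.40 = $10,246.20
Nov 14, 258 sold [LIFO — newest first]: 142 @ $17.70 + 102 @ $20.55 + 14 @ $21.35 = $4,908.40
Nov 15, 161 sold [LIFO — newest first]: 76 @ $21.35 + 53 @ $20.40 + 32 @ $20.10 = $3,347.00
Total COGS = $10,246.20 + $4,908.40 + $3,347.00 = $18,501.60
Ending inventory: 59 @ $20.10 = $1,185.90

COGS = $18,501.60; ending inventory = $1,185.90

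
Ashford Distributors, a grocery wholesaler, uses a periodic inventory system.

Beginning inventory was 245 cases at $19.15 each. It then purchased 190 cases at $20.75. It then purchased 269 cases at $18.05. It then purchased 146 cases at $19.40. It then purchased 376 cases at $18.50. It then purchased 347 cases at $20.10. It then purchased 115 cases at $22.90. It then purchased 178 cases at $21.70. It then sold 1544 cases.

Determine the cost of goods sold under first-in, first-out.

COGS = $29,669.90

Sale 1 (1544) [FIFO — oldest first]: 245 @ $19.15 + 190 @ $20.75 + 269 @ $18.05 + 146 @ $19.40 + 376 @ $18.50 + 318 @ $20.10 = $29,669.90
Ending inventory: 29 @ $20.10 + 115 @ $22.90 + 178 @ $21.70 = $7,079.00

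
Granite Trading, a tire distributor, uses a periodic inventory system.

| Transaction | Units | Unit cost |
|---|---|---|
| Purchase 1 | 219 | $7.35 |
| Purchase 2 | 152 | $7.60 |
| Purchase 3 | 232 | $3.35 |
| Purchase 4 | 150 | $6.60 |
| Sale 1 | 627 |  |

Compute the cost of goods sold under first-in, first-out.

Sale 1 (627) [FIFO — oldest first]: 219 @ $7.35 + 152 @ $7.60 + 232 @ $3.35 + 24 @ $6.60 = $3,700.45
Ending inventory: 126 @ $6.60 = $831.60
Check: goods available $4,532.05 = COGS $3,700.45 + ending $831.60

COGS = $3,700.45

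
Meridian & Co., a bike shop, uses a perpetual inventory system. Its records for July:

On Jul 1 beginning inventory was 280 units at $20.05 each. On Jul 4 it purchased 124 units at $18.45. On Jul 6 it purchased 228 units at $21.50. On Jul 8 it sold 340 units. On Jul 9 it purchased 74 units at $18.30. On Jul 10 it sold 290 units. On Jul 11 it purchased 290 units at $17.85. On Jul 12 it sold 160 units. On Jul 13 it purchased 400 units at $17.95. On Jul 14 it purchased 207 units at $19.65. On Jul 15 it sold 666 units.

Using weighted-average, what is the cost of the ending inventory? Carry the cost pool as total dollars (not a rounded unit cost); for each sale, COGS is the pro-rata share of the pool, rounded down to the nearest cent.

Ending inventory = $2,714.13

After Jul 1: 280 on hand, pool $5,614.00 (≈ $20.0500 each)
After Jul 4: 404 on hand, pool $7,901.80 (≈ $19.5589 each)
After Jul 6: 632 on hand, pool $12,803.80 (≈ $20.2592 each)
Jul 8, sell 340: 340/632 × $12,803.80 → $6,888.12
After Jul 9: 366 on hand, pool $7,269.88 (≈ $19.8631 each)
Jul 10, sell 290: 290/366 × $7,269.88 → $5,760.28
After Jul 11: 366 on hand, pool $6,686.10 (≈ $18.2680 each)
Jul 12, sell 160: 160/366 × $6,686.10 → $2,922.88
After Jul 13: 606 on hand, pool $10,943.22 (≈ $18.0581 each)
After Jul 14: 813 on hand, pool $15,010.77 (≈ $18.4634 each)
Jul 15, sell 666: 666/813 × $15,010.77 → $12,296.64
Total COGS = $6,888.12 + $5,760.28 + $2,922.88 + $12,296.64 = $27,867.92
Ending inventory (cost pool remaining) = $2,714.13
Check: goods available $30,582.05 = COGS $27,867.92 + ending $2,714.13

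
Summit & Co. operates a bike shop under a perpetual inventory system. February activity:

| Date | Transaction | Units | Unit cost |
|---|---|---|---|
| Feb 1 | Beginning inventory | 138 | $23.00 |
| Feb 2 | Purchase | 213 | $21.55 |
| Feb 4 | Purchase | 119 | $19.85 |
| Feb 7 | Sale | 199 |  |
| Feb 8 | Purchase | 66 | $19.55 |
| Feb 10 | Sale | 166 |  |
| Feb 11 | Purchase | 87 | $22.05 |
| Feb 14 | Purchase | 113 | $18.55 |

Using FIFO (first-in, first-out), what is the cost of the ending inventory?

Ending inventory = $7,389.05

Feb 7, 199 sold [FIFO — oldest first]: 138 @ $23.00 + 61 @ $21.55 = $4,488.55
Feb 10, 166 sold [FIFO — oldest first]: 152 @ $21.55 + 14 @ $19.85 = $3,553.50
Total COGS = $4,488.55 + $3,553.50 = $8,042.05
Ending inventory: 105 @ $19.85 + 66 @ $19.55 + 87 @ $22.05 + 113 @ $18.55 = $7,389.05
Check: goods available $15,431.10 = COGS $8,042.05 + ending $7,389.05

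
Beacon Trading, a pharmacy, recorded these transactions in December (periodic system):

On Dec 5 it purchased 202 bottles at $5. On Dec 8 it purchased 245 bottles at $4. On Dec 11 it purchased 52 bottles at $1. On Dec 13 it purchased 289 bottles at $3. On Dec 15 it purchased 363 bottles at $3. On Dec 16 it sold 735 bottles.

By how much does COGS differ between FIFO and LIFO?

FIFO COGS: 202 @ $5 + 245 @ $4 + 52 @ $1 + 236 @ $3 = $2,750
LIFO COGS: 363 @ $3 + 289 @ $3 + 52 @ $1 + 31 @ $4 = $2,132
Difference = |$2,750 − $2,132| = $618

$618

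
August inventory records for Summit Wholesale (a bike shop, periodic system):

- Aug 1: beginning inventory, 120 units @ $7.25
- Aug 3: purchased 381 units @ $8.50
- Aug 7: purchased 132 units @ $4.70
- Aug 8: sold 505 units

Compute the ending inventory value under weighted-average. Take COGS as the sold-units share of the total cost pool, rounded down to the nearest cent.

Ending inventory = $956.24

Aug 8, sell 505: 505/633 × $4,728.90 → $3,772.66
Ending inventory (cost pool remaining) = $956.24
Check: goods available $4,728.90 = COGS $3,772.66 + ending $956.24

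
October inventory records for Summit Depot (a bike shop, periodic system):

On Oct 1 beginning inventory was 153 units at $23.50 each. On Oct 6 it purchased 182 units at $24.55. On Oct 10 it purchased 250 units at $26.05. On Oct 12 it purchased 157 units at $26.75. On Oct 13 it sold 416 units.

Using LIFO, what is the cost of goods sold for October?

COGS = $10,933.20

Oct 13, 416 sold [LIFO — newest first]: 157 @ $26.75 + 250 @ $26.05 + 9 @ $24.55 = $10,933.20
Ending inventory: 153 @ $23.50 + 173 @ $24.55 = $7,842.65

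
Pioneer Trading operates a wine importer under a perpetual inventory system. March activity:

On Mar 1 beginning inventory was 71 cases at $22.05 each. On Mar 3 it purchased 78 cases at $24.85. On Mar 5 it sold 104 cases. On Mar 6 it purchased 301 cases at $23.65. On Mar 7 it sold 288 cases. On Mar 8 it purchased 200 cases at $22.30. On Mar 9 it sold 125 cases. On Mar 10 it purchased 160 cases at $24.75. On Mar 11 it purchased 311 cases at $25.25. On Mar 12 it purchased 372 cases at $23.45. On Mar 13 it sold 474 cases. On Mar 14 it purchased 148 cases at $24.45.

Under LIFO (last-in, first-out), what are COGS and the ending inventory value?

Mar 5, 104 sold [LIFO — newest first]: 78 @ $24.85 + 26 @ $22.05 = $2,511.60
Mar 7, 288 sold [LIFO — newest first]: 288 @ $23.65 = $6,811.20
Mar 9, 125 sold [LIFO — newest first]: 125 @ $22.30 = $2,787.50
Mar 13, 474 sold [LIFO — newest first]: 372 @ $23.45 + 102 @ $25.25 = $11,298.90
Total COGS = $2,511.60 + $6,811.20 + $2,787.50 + $11,298.90 = $23,409.20
Ending inventory: 45 @ $22.05 + 13 @ $23.65 + 75 @ $22.30 + 160 @ $24.75 + 209 @ $25.25 + 148 @ $24.45 = $15,828.05

COGS = $23,409.20; ending inventory = $15,828.05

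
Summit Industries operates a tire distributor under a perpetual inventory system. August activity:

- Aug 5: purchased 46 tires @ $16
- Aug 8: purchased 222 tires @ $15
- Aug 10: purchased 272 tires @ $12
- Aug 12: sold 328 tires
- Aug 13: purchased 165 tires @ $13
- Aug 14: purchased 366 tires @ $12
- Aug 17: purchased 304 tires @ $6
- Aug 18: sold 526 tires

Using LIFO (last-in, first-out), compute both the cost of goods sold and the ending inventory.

Aug 12, 328 sold [LIFO — newest first]: 272 @ $12 + 56 @ $15 = $4,104
Aug 18, 526 sold [LIFO — newest first]: 304 @ $6 + 222 @ $12 = $4,488
Total COGS = $4,104 + $4,488 = $8,592
Ending inventory: 46 @ $16 + 166 @ $15 + 165 @ $13 + 144 @ $12 = $7,099

COGS = $8,592; ending inventory = $7,099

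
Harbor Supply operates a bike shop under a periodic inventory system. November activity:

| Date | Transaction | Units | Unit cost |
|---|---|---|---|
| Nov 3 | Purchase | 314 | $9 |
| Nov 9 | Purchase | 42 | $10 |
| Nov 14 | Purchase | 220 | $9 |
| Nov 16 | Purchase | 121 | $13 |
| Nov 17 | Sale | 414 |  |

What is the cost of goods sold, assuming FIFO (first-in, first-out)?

Nov 17, 414 sold [FIFO — oldest first]: 314 @ $9 + 42 @ $10 + 58 @ $9 = $3,768
Ending inventory: 162 @ $9 + 121 @ $13 = $3,031
Check: goods available $6,799 = COGS $3,768 + ending $3,031

COGS = $3,768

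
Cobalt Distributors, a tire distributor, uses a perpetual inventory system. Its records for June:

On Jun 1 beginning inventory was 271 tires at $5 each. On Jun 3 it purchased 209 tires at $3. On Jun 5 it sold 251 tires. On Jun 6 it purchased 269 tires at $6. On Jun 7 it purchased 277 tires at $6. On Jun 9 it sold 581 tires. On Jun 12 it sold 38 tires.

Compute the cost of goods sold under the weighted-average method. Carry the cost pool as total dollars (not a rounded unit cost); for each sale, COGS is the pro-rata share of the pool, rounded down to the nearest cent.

COGS = $4,408.23

After Jun 1: 271 on hand, pool $1,355.00 (≈ $5.0000 each)
After Jun 3: 480 on hand, pool $1,982.00 (≈ $4.1292 each)
Jun 5, sell 251: 251/480 × $1,982.00 → $1,036.42
After Jun 6: 498 on hand, pool $2,559.58 (≈ $5.1397 each)
After Jun 7: 775 on hand, pool $4,221.58 (≈ $5.4472 each)
Jun 9, sell 581: 581/775 × $4,221.58 → $3,164.82
Jun 12, sell 38: 38/194 × $1,056.76 → $206.99
Total COGS = $1,036.42 + $3,164.82 + $206.99 = $4,408.23
Ending inventory (cost pool remaining) = $849.77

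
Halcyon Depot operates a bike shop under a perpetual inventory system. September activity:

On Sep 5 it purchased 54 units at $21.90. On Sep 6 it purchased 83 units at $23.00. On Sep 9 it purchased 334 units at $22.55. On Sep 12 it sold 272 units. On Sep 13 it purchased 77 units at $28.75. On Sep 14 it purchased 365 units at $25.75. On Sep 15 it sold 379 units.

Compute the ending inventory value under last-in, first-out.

Sep 12, 272 sold [LIFO — newest first]: 272 @ $22.55 = $6,133.60
Sep 15, 379 sold [LIFO — newest first]: 365 @ $25.75 + 14 @ $28.75 = $9,801.25
Total COGS = $6,133.60 + $9,801.25 = $15,934.85
Ending inventory: 54 @ $21.90 + 83 @ $23.00 + 62 @ $22.55 + 63 @ $28.75 = $6,300.95
Check: goods available $22,235.80 = COGS $15,934.85 + ending $6,300.95

Ending inventory = $6,300.95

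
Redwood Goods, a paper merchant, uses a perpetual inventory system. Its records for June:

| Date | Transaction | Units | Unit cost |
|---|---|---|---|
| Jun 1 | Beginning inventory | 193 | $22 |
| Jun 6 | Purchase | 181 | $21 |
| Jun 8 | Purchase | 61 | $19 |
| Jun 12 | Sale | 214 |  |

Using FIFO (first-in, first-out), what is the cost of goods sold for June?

COGS = $4,687

Jun 12, 214 sold [FIFO — oldest first]: 193 @ $22 + 21 @ $21 = $4,687
Ending inventory: 160 @ $21 + 61 @ $19 = $4,519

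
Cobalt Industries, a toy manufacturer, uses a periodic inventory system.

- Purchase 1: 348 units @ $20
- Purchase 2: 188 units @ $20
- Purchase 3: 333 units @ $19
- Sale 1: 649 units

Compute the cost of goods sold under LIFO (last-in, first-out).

COGS = $12,647

Sale 1 (649) [LIFO — newest first]: 333 @ $19 + 188 @ $20 + 128 @ $20 = $12,647
Ending inventory: 220 @ $20 = $4,400
Check: goods available $17,047 = COGS $12,647 + ending $4,400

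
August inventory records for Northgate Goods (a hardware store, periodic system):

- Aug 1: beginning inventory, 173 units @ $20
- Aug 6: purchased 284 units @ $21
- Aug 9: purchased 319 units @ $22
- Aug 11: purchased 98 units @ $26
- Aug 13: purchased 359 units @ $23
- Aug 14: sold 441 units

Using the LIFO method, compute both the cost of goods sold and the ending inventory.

COGS = $10,389; ending inventory = $16,858

Aug 14, 441 sold [LIFO — newest first]: 359 @ $23 + 82 @ $26 = $10,389
Ending inventory: 173 @ $20 + 284 @ $21 + 319 @ $22 + 16 @ $26 = $16,858
Check: goods available $27,247 = COGS $10,389 + ending $16,858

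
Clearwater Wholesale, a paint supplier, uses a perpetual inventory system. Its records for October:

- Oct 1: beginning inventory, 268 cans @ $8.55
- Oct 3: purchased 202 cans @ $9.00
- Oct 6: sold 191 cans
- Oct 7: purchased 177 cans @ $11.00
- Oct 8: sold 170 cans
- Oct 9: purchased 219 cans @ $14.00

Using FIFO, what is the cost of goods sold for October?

Oct 6, 191 sold [FIFO — oldest first]: 191 @ $8.55 = $1,633.05
Oct 8, 170 sold [FIFO — oldest first]: 77 @ $8.55 + 93 @ $9.00 = $1,495.35
Total COGS = $1,633.05 + $1,495.35 = $3,128.40
Ending inventory: 109 @ $9.00 + 177 @ $11.00 + 219 @ $14.00 = $5,994.00

COGS = $3,128.40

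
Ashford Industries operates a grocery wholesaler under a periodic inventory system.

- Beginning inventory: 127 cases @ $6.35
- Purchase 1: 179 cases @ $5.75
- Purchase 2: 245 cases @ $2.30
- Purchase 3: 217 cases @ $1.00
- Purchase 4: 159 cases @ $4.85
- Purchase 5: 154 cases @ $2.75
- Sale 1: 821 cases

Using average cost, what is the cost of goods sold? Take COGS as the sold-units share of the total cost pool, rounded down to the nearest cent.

Sale 1, sell 821: 821/1081 × $3,810.85 → $2,894.27
Ending inventory (cost pool remaining) = $916.58
Check: goods available $3,810.85 = COGS $2,894.27 + ending $916.58

COGS = $2,894.27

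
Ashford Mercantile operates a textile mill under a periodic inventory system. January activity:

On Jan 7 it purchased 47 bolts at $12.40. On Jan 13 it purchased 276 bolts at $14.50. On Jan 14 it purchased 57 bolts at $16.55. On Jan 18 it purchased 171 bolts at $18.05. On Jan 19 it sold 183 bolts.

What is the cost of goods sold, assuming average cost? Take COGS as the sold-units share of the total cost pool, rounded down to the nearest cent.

Jan 19, sell 183: 183/551 × $8,614.70 → $2,861.14
Ending inventory (cost pool remaining) = $5,753.56
Check: goods available $8,614.70 = COGS $2,861.14 + ending $5,753.56

COGS = $2,861.14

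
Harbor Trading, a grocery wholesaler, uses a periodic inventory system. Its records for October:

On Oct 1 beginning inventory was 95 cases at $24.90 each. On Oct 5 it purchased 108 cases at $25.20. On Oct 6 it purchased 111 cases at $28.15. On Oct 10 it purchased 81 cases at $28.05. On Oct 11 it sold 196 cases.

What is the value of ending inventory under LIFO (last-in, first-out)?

Oct 11, 196 sold [LIFO — newest first]: 81 @ $28.05 + 111 @ $28.15 + 4 @ $25.20 = $5,497.50
Ending inventory: 95 @ $24.90 + 104 @ $25.20 = $4,986.30

Ending inventory = $4,986.30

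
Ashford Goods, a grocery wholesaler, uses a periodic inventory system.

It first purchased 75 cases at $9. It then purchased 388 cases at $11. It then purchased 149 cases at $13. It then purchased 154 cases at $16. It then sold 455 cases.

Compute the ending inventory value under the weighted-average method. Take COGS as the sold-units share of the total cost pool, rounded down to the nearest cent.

Sale 1, sell 455: 455/766 × $9,344.00 → $5,550.28
Ending inventory (cost pool remaining) = $3,793.72
Check: goods available $9,344.00 = COGS $5,550.28 + ending $3,793.72

Ending inventory = $3,793.72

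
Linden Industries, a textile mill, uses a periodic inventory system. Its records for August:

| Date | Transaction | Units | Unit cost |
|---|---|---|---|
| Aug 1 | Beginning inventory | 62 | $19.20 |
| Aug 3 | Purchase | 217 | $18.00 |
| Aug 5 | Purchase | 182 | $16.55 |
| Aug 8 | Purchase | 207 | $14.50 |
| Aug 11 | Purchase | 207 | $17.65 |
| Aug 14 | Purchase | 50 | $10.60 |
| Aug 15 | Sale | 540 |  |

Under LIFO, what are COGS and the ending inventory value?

Aug 15, 540 sold [LIFO — newest first]: 50 @ $10.60 + 207 @ $17.65 + 207 @ $14.50 + 76 @ $16.55 = $8,442.85
Ending inventory: 62 @ $19.20 + 217 @ $18.00 + 106 @ $16.55 = $6,850.70
Check: goods available $15,293.55 = COGS $8,442.85 + ending $6,850.70

COGS = $8,442.85; ending inventory = $6,850.70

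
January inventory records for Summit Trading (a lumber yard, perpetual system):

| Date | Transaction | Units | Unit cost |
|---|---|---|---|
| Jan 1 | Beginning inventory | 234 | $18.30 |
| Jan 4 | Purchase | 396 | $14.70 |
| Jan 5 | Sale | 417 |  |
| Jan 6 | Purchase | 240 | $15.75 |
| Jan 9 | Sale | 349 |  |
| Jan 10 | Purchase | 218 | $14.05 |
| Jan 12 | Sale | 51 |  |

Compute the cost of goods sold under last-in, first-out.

COGS = $12,696.75

Jan 5, 417 sold [LIFO — newest first]: 396 @ $14.70 + 21 @ $18.30 = $6,205.50
Jan 9, 349 sold [LIFO — newest first]: 240 @ $15.75 + 109 @ $18.30 = $5,774.70
Jan 12, 51 sold [LIFO — newest first]: 51 @ $14.05 = $716.55
Total COGS = $6,205.50 + $5,774.70 + $716.55 = $12,696.75
Ending inventory: 104 @ $18.30 + 167 @ $14.05 = $4,249.55
Check: goods available $16,946.30 = COGS $12,696.75 + ending $4,249.55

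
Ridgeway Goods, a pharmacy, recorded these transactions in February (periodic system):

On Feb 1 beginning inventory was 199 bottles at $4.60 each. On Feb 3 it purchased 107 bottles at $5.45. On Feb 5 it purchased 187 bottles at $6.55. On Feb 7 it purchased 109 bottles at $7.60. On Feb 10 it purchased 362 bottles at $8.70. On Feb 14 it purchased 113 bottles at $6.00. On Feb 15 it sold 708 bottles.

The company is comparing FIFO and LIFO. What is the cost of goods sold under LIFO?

COGS = $5,468.00

FIFO COGS: 199 @ $4.60 + 107 @ $5.45 + 187 @ $6.55 + 109 @ $7.60 + 106 @ $8.70 = $4,474.00
LIFO COGS: 113 @ $6.00 + 362 @ $8.70 + 109 @ $7.60 + 124 @ $6.55 = $5,468.00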